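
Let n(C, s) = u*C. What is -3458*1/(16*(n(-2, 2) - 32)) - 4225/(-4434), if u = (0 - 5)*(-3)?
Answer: 4880993/1099632 ≈ 4.4388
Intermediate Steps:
u = 15 (u = -5*(-3) = 15)
n(C, s) = 15*C
-3458*1/(16*(n(-2, 2) - 32)) - 4225/(-4434) = -3458*1/(16*(15*(-2) - 32)) - 4225/(-4434) = -3458*1/(16*(-30 - 32)) - 4225*(-1/4434) = -3458/(16*(-62)) + 4225/4434 = -3458/(-992) + 4225/4434 = -3458*(-1/992) + 4225/4434 = 1729/496 + 4225/4434 = 4880993/1099632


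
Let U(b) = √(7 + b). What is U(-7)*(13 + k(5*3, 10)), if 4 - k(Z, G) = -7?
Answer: 0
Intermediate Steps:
k(Z, G) = 11 (k(Z, G) = 4 - 1*(-7) = 4 + 7 = 11)
U(-7)*(13 + k(5*3, 10)) = √(7 - 7)*(13 + 11) = √0*24 = 0*24 = 0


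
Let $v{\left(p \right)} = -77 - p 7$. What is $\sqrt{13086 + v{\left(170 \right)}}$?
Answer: $\sqrt{11819} \approx 108.72$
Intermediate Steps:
$v{\left(p \right)} = -77 - 7 p$
$\sqrt{13086 + v{\left(170 \right)}} = \sqrt{13086 - 1267} = \sqrt{11819}$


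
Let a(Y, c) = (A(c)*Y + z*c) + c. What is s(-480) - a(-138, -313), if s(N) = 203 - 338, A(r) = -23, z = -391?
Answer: -125379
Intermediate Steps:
a(Y, c) = -390*c - 23*Y (a(Y, c) = (-23*Y - 391*c) + c = (-391*c - 23*Y) + c = -390*c - 23*Y)
s(N) = -135
s(-480) - a(-138, -313) = -135 - (-390*(-313) - 23*(-138)) = -135 - (122070 + 3174) = -135 - 1*125244 = -135 - 125244 = -125379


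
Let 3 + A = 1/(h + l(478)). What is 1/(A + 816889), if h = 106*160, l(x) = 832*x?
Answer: 414656/338726681217 ≈ 1.2242e-6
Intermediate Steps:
h = 16960
A = -1243967/414656 (A = -3 + 1/(16960 + 832*478) = -3 + 1/(16960 + 397696) = -3 + 1/414656 = -1243967/414656 ≈ -3.0000)
1/(A + 816889) = 1/(-1243967/414656 + 816889) = 1/(338726681217/414656) = 414656/338726681217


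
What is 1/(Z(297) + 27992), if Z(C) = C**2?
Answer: 1/116201 ≈ 8.6058e-6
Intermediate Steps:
1/(Z(297) + 27992) = 1/(297**2 + 27992) = 1/(88209 + 27992) = 1/116201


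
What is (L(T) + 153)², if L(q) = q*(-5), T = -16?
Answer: 54289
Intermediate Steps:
L(q) = -5*q
(L(T) + 153)² = (-5*(-16) + 153)² = (80 + 153)² = 233² = 54289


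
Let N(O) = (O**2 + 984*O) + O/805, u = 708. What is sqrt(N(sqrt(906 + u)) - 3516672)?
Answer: sqrt(-2277845460450 + 637657405*sqrt(1614))/805 ≈ 1864.3*I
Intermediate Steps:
N(O) = O**2 + 792121*O/805 (N(O) = (O**2 + 984*O) + O*(1/805) = (O**2 + 984*O) + O/805 = O**2 + 792121*O/805)
sqrt(N(sqrt(906 + u)) - 3516672) = sqrt(sqrt(906 + 708)*(792121 + 805*sqrt(906 + 708))/805 - 3516672) = sqrt(sqrt(1614)*(792121 + 805*sqrt(1614))/805 - 3516672) = sqrt(-3516672 + sqrt(1614)*(792121 + 805*sqrt(1614))/805)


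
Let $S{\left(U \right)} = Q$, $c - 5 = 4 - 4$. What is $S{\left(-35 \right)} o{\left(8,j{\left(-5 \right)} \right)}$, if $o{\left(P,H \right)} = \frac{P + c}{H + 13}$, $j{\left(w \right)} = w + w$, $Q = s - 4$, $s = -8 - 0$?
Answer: $-52$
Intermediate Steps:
$c = 5$ ($c = 5 + \left(4 - 4\right) = 5 + 0 = 5$)
$s = -8$ ($s = -8 + 0 = -8$)
$Q = -12$ ($Q = -8 - 4 = -12$)
$S{\left(U \right)} = -12$
$j{\left(w \right)} = 2 w$
$o{\left(P,H \right)} = \frac{5 + P}{13 + H}$ ($o{\left(P,H \right)} = \frac{P + 5}{H + 13} = \frac{5 + P}{13 + H}$)
$S{\left(-35 \right)} o{\left(8,j{\left(-5 \right)} \right)} = - 12 \frac{5 + 8}{13 + 2 \left(-5\right)} = - 12 \frac{1}{13 - 10} \cdot 13 = - 12 \cdot \frac{1}{3} \cdot 13 = \left(-12\right) \frac{13}{3} = -52$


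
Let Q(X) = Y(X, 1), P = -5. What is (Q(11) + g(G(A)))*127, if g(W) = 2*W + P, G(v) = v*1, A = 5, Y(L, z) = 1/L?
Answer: 7112/11 ≈ 646.54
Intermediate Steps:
Q(X) = 1/X
G(v) = v
g(W) = -5 + 2*W (g(W) = 2*W - 5 = -5 + 2*W)
(Q(11) + g(G(A)))*127 = (1/11 + (-5 + 2*5))*127 = (1/11 + (-5 + 10))*127 = (1/11 + 5)*127 = (56/11)*127 = 7112/11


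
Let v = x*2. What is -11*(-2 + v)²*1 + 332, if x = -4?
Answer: -768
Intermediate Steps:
v = -8 (v = -4*2 = -8)
-11*(-2 + v)²*1 + 332 = -11*(-2 - 8)²*1 + 332 = -11*(-10)²*1 + 332 = -11*100*1 + 332 = -1100*1 + 332 = -1100 + 332 = -768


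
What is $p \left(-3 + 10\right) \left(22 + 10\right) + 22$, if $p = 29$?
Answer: $6518$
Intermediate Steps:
$p \left(-3 + 10\right) \left(22 + 10\right) + 22 = 29 \left(-3 + 10\right) \left(22 + 10\right) + 22 = 29 \cdot 7 \cdot 32 + 22 = 29 \cdot 224 + 22 = 6496 + 22 = 6518$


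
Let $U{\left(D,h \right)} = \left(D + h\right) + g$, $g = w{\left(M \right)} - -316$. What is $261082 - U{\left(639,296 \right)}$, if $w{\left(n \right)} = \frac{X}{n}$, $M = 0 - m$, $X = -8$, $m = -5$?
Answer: $\frac{1299163}{5} \approx 2.5983 \cdot 10^{5}$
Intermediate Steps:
$M = 5$ ($M = 0 - -5 = 0 + 5 = 5$)
$w{\left(n \right)} = - \frac{8}{n}$
$g = \frac{1572}{5}$ ($g = - \frac{8}{5} - -316 = \left(-8\right) \frac{1}{5} + 316 = - \frac{8}{5} + 316 = \frac{1572}{5} \approx 314.4$)
$U{\left(D,h \right)} = \frac{1572}{5} + D + h$ ($U{\left(D,h \right)} = \left(D + h\right) + \frac{1572}{5} = \frac{1572}{5} + D + h$)
$261082 - U{\left(639,296 \right)} = 261082 - \left(\frac{1572}{5} + 639 + 296\right) = 261082 - \frac{6247}{5} = \frac{1299163}{5}$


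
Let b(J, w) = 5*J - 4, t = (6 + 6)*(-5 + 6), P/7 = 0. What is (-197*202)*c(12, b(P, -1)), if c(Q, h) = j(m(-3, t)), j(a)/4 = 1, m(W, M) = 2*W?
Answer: -159176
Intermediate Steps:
P = 0 (P = 7*0 = 0)
t = 12 (t = 12*1 = 12)
j(a) = 4 (j(a) = 4*1 = 4)
b(J, w) = -4 + 5*J
c(Q, h) = 4
(-197*202)*c(12, b(P, -1)) = -197*202*4 = -39794*4 = -159176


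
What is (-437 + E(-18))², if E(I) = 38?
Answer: 159201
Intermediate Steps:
(-437 + E(-18))² = (-437 + 38)² = (-399)² = 159201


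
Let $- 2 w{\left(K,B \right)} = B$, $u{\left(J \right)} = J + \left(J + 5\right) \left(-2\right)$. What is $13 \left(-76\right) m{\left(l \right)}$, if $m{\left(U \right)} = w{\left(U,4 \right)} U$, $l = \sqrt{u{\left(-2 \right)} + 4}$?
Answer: $3952 i \approx 3952.0 i$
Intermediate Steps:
$u{\left(J \right)} = -10 - J$ ($u{\left(J \right)} = J + \left(5 + J\right) \left(-2\right) = J - \left(10 + 2 J\right) = -10 - J$)
$w{\left(K,B \right)} = - \frac{B}{2}$
$l = 2 i$ ($l = \sqrt{\left(-10 - -2\right) + 4} = \sqrt{\left(-10 + 2\right) + 4} = \sqrt{-8 + 4} = \sqrt{-4} = 2 i \approx 2.0 i$)
$m{\left(U \right)} = - 2 U$ ($m{\left(U \right)} = \left(- \frac{1}{2}\right) 4 U = - 2 U$)
$13 \left(-76\right) m{\left(l \right)} = 13 \left(-76\right) \left(- 2 \cdot 2 i\right) = - 988 \left(- 4 i\right) = 3952 i$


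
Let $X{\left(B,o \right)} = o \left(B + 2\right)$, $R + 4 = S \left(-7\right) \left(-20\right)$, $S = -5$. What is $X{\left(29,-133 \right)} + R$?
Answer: $-4827$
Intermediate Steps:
$R = -704$ ($R = -4 + \left(-5\right) \left(-7\right) \left(-20\right) = -4 + 35 \left(-20\right) = -4 - 700 = -704$)
$X{\left(B,o \right)} = o \left(2 + B\right)$
$X{\left(29,-133 \right)} + R = - 133 \left(2 + 29\right) - 704 = \left(-133\right) 31 - 704 = -4123 - 704 = -4827$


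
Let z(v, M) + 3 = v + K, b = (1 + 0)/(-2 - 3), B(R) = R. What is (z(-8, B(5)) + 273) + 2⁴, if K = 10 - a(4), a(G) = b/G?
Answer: 5761/20 ≈ 288.05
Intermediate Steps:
b = -⅕ (b = 1/(-5) = 1*(-⅕) = -⅕ ≈ -0.20000)
a(G) = -1/(5*G)
K = 201/20 (K = 10 - (-1)/(5*4) = 10 - 1*(-1/20) = 10 + 1/20 = 201/20 ≈ 10.050)
z(v, M) = 141/20 + v (z(v, M) = -3 + (v + 201/20) = -3 + (201/20 + v) = 141/20 + v)
(z(-8, B(5)) + 273) + 2⁴ = ((141/20 - 8) + 273) + 2⁴ = (-19/20 + 273) + 16 = 5441/20 + 16 = 5761/20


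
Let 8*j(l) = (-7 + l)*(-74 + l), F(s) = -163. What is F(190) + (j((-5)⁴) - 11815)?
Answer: 122347/4 ≈ 30587.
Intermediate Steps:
j(l) = (-74 + l)*(-7 + l)/8 (j(l) = ((-7 + l)*(-74 + l))/8 = ((-74 + l)*(-7 + l))/8 = (-74 + l)*(-7 + l)/8)
F(190) + (j((-5)⁴) - 11815) = -163 + ((259/4 - 81/8*(-5)⁴ + ((-5)⁴)²/8) - 11815) = -163 + ((259/4 - 81/8*625 + (⅛)*625²) - 11815) = -163 + ((259/4 - 50625/8 + (⅛)*390625) - 11815) = -163 + ((259/4 - 50625/8 + 390625/8) - 11815) = -163 + (170259/4 - 11815) = -163 + 122999/4 = 122347/4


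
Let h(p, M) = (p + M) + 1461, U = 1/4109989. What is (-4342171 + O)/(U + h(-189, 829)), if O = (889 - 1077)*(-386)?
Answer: -17548021364367/8635086890 ≈ -2032.2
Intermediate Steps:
O = 72568 (O = -188*(-386) = 72568)
U = 1/4109989 ≈ 2.4331e-7
h(p, M) = 1461 + M + p (h(p, M) = (M + p) + 1461 = 1461 + M + p)
(-4342171 + O)/(U + h(-189, 829)) = (-4342171 + 72568)/(1/4109989 + (1461 + 829 - 189)) = -4269603/(1/4109989 + 2101) = -4269603/8635086890/4109989 = -4269603*4109989/8635086890 = -17548021364367/8635086890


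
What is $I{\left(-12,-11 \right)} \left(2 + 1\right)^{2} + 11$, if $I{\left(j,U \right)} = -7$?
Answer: $-52$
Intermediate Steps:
$I{\left(-12,-11 \right)} \left(2 + 1\right)^{2} + 11 = - 7 \left(2 + 1\right)^{2} + 11 = - 7 \cdot 3^{2} + 11 = \left(-7\right) 9 + 11 = -63 + 11 = -52$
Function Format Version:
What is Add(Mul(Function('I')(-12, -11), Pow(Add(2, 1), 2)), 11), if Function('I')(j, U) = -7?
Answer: -52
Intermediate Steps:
Add(Mul(Function('I')(-12, -11), Pow(Add(2, 1), 2)), 11) = Add(Mul(-7, Pow(Add(2, 1), 2)), 11) = Add(Mul(-7, Pow(3, 2)), 11) = Add(Mul(-7, 9), 11) = Add(-63, 11) = -52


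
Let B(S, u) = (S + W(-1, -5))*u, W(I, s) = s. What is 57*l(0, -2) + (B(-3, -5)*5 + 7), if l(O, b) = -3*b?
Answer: 549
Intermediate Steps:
B(S, u) = u*(-5 + S) (B(S, u) = (S - 5)*u = (-5 + S)*u = u*(-5 + S))
57*l(0, -2) + (B(-3, -5)*5 + 7) = 57*(-3*(-2)) + (-5*(-5 - 3)*5 + 7) = 57*6 + (-5*(-8)*5 + 7) = 342 + (40*5 + 7) = 342 + (200 + 7) = 342 + 207 = 549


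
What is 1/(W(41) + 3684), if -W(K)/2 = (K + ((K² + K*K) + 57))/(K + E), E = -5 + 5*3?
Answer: 51/180964 ≈ 0.00028182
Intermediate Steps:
E = 10 (E = -5 + 15 = 10)
W(K) = -2*(57 + K + 2*K²)/(10 + K) (W(K) = -2*(K + ((K² + K*K) + 57))/(K + 10) = -2*(K + ((K² + K²) + 57))/(10 + K) = -2*(K + (2*K² + 57))/(10 + K) = -2*(K + (57 + 2*K²))/(10 + K) = -2*(57 + K + 2*K²)/(10 + K))
1/(W(41) + 3684) = 1/(2*(-57 - 1*41 - 2*41²)/(10 + 41) + 3684) = 1/(2*(-57 - 41 - 2*1681)/51 + 3684) = 1/(2*(1/51)*(-57 - 41 - 3362) + 3684) = 1/(2*(1/51)*(-3460) + 3684) = 1/(-6920/51 + 3684) = 1/(180964/51) = 51/180964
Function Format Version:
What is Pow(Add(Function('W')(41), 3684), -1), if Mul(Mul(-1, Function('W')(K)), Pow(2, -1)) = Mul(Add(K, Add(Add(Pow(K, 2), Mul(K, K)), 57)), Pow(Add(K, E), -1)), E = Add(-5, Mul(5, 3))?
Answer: Rational(51, 180964) ≈ 0.00028182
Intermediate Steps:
E = 10 (E = Add(-5, 15) = 10)
Function('W')(K) = Mul(-2, Pow(Add(10, K), -1), Add(57, K, Mul(2, Pow(K, 2)))) (Function('W')(K) = Mul(-2, Mul(Add(K, Add(Add(Pow(K, 2), Mul(K, K)), 57)), Pow(Add(K, 10), -1))) = Mul(-2, Mul(Add(K, Add(Add(Pow(K, 2), Pow(K, 2)), 57)), Pow(Add(10, K), -1))) = Mul(-2, Mul(Add(K, Add(Mul(2, Pow(K, 2)), 57)), Pow(Add(10, K), -1))) = Mul(-2, Mul(Add(K, Add(57, Mul(2, Pow(K, 2)))), Pow(Add(10, K), -1))) = Mul(-2, Mul(Add(57, K, Mul(2, Pow(K, 2))), Pow(Add(10, K), -1))) = Mul(-2, Mul(Pow(Add(10, K), -1), Add(57, K, Mul(2, Pow(K, 2))))) = Mul(-2, Pow(Add(10, K), -1), Add(57, K, Mul(2, Pow(K, 2)))))
Pow(Add(Function('W')(41), 3684), -1) = Pow(Add(Mul(2, Pow(Add(10, 41), -1), Add(-57, Mul(-1, 41), Mul(-2, Pow(41, 2)))), 3684), -1) = Pow(Add(Mul(2, Pow(51, -1), Add(-57, -41, Mul(-2, 1681))), 3684), -1) = Pow(Add(Mul(2, Rational(1, 51), Add(-57, -41, -3362)), 3684), -1) = Pow(Add(Mul(2, Rational(1, 51), -3460), 3684), -1) = Pow(Add(Rational(-6920, 51), 3684), -1) = Pow(Rational(180964, 51), -1) = Rational(51, 180964)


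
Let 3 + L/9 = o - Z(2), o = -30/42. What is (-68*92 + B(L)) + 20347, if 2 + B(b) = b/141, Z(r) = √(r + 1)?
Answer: 4635203/329 - 3*√3/47 ≈ 14089.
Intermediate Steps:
o = -5/7 (o = -30*1/42 = -5/7 ≈ -0.71429)
Z(r) = √(1 + r)
L = -234/7 - 9*√3 (L = -27 + 9*(-5/7 - √(1 + 2)) = -27 + 9*(-5/7 - √3) = -27 + (-45/7 - 9*√3) = -234/7 - 9*√3 ≈ -49.017)
B(b) = -2 + b/141
(-68*92 + B(L)) + 20347 = (-68*92 + (-2 + (-234/7 - 9*√3)/141)) + 20347 = (-6256 + (-2 + (-78/329 - 3*√3/47))) + 20347 = (-6256 + (-736/329 - 3*√3/47)) + 20347 = (-2058960/329 - 3*√3/47) + 20347 = 4635203/329 - 3*√3/47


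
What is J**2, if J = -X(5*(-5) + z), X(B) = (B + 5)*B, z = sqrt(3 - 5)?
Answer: 243954 - 44820*I*sqrt(2) ≈ 2.4395e+5 - 63385.0*I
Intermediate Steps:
z = I*sqrt(2) (z = sqrt(-2) = I*sqrt(2) ≈ 1.4142*I)
X(B) = B*(5 + B) (X(B) = (5 + B)*B = B*(5 + B))
J = -(-25 + I*sqrt(2))*(-20 + I*sqrt(2)) (J = -(5*(-5) + I*sqrt(2))*(5 + (5*(-5) + I*sqrt(2))) = -(-25 + I*sqrt(2))*(5 + (-25 + I*sqrt(2))) = -(-25 + I*sqrt(2))*(-20 + I*sqrt(2)) ≈ -498.0 + 63.64*I)
J**2 = (-498 + 45*I*sqrt(2))**2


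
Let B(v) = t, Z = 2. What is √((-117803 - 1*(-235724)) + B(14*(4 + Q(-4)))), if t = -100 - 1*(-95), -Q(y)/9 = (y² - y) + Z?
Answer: 2*√29479 ≈ 343.39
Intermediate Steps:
Q(y) = -18 - 9*y² + 9*y (Q(y) = -9*((y² - y) + 2) = -9*(2 + y² - y) = -18 - 9*y² + 9*y)
t = -5 (t = -100 + 95 = -5)
B(v) = -5
√((-117803 - 1*(-235724)) + B(14*(4 + Q(-4)))) = √((-117803 - 1*(-235724)) - 5) = √((-117803 + 235724) - 5) = √(117921 - 5) = √117916 = 2*√29479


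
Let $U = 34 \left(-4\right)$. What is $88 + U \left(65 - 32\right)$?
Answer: $-4400$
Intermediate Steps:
$U = -136$
$88 + U \left(65 - 32\right) = 88 - 136 \left(65 - 32\right) = 88 - 4488 = -4400$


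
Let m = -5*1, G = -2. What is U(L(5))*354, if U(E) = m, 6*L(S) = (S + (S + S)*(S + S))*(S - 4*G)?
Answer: -1770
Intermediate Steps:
m = -5
L(S) = (8 + S)*(S + 4*S**2)/6 (L(S) = ((S + (S + S)*(S + S))*(S - 4*(-2)))/6 = ((S + (2*S)*(2*S))*(S + 8))/6 = ((S + 4*S**2)*(8 + S))/6 = ((8 + S)*(S + 4*S**2))/6 = (8 + S)*(S + 4*S**2)/6)
U(E) = -5
U(L(5))*354 = -5*354 = -1770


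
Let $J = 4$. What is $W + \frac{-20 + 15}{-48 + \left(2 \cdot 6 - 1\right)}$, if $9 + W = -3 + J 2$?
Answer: $- \frac{143}{37} \approx -3.8649$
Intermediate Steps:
$W = -4$ ($W = -9 + \left(-3 + 4 \cdot 2\right) = -9 + \left(-3 + 8\right) = -9 + 5 = -4$)
$W + \frac{-20 + 15}{-48 + \left(2 \cdot 6 - 1\right)} = -4 + \frac{-20 + 15}{-48 + \left(2 \cdot 6 - 1\right)} = -4 - \frac{5}{-48 + \left(12 - 1\right)} = -4 - \frac{5}{-48 + 11} = -4 - \frac{5}{-37} = -4 - - \frac{5}{37} = -4 + \frac{5}{37} = - \frac{143}{37}$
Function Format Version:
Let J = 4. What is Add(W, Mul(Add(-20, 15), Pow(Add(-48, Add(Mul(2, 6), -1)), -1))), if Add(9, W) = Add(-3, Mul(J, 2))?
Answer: Rational(-143, 37) ≈ -3.8649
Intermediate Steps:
W = -4 (W = Add(-9, Add(-3, Mul(4, 2))) = Add(-9, Add(-3, 8)) = Add(-9, 5) = -4)
Add(W, Mul(Add(-20, 15), Pow(Add(-48, Add(Mul(2, 6), -1)), -1))) = Add(-4, Mul(Add(-20, 15), Pow(Add(-48, Add(Mul(2, 6), -1)), -1))) = Add(-4, Mul(-5, Pow(Add(-48, Add(12, -1)), -1))) = Add(-4, Mul(-5, Pow(Add(-48, 11), -1))) = Add(-4, Mul(-5, Pow(-37, -1))) = Add(-4, Mul(-5, Rational(-1, 37))) = Add(-4, Rational(5, 37)) = Rational(-143, 37)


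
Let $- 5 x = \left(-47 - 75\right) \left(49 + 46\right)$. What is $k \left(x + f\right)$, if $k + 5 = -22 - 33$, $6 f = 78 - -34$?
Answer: $-140200$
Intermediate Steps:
$f = \frac{56}{3}$ ($f = \frac{78 - -34}{6} = \frac{78 + 34}{6} = \frac{1}{6} \cdot 112 = \frac{56}{3} \approx 18.667$)
$k = -60$ ($k = -5 - 55 = -60$)
$x = 2318$ ($x = - \frac{\left(-47 - 75\right) \left(49 + 46\right)}{5} = - \frac{\left(-122\right) 95}{5} = \left(- \frac{1}{5}\right) \left(-11590\right) = 2318$)
$k \left(x + f\right) = - 60 \left(2318 + \frac{56}{3}\right) = \left(-60\right) \frac{7010}{3} = -140200$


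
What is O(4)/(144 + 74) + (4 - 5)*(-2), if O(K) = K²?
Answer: 226/109 ≈ 2.0734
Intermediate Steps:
O(4)/(144 + 74) + (4 - 5)*(-2) = 4²/(144 + 74) + (4 - 5)*(-2) = 16/218 - 1*(-2) = 16*(1/218) + 2 = 8/109 + 2 = 226/109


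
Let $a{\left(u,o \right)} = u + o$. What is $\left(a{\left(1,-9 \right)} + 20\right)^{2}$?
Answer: $144$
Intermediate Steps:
$a{\left(u,o \right)} = o + u$
$\left(a{\left(1,-9 \right)} + 20\right)^{2} = \left(\left(-9 + 1\right) + 20\right)^{2} = \left(-8 + 20\right)^{2} = 12^{2} = 144$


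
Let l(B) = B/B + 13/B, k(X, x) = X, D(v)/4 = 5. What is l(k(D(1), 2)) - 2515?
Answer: -50267/20 ≈ -2513.4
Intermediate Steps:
D(v) = 20 (D(v) = 4*5 = 20)
l(B) = 1 + 13/B
l(k(D(1), 2)) - 2515 = (13 + 20)/20 - 2515 = (1/20)*33 - 2515 = 33/20 - 2515 = -50267/20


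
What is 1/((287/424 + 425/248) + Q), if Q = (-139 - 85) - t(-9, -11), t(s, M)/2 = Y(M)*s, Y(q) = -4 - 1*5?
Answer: -6572/2521081 ≈ -0.0026068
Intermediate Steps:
Y(q) = -9 (Y(q) = -4 - 5 = -9)
t(s, M) = -18*s (t(s, M) = 2*(-9*s) = -18*s)
Q = -386 (Q = (-139 - 85) - (-18)*(-9) = -224 - 1*162 = -224 - 162 = -386)
1/((287/424 + 425/248) + Q) = 1/((287/424 + 425/248) - 386) = 1/(15711/6572 - 386) = 1/(-2521081/6572) = -6572/2521081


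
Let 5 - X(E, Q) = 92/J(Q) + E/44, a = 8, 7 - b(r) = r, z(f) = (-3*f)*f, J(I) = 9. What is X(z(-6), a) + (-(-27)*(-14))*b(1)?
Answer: -224806/99 ≈ -2270.8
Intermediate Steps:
z(f) = -3*f²
b(r) = 7 - r
X(E, Q) = -47/9 - E/44 (X(E, Q) = 5 - (92/9 + E/44) = 5 + (-92/9 - E/44) = -47/9 - E/44)
X(z(-6), a) + (-(-27)*(-14))*b(1) = (-47/9 - (-3)*(-6)²/44) + (-(-27)*(-14))*(7 - 1*1) = (-47/9 - (-3)*36/44) + (-9*42)*(7 - 1) = (-47/9 - 1/44*(-108)) - 378*6 = (-47/9 + 27/11) - 2268 = -274/99 - 2268 = -224806/99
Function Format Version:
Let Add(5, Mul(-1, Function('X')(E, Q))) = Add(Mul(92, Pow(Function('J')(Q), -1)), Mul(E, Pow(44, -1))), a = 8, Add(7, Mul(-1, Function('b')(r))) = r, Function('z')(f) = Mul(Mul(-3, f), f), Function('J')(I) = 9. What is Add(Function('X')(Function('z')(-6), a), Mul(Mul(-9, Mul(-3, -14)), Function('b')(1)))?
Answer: Rational(-224806, 99) ≈ -2270.8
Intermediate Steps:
Function('z')(f) = Mul(-3, Pow(f, 2))
Function('b')(r) = Add(7, Mul(-1, r))
Function('X')(E, Q) = Add(Rational(-47, 9), Mul(Rational(-1, 44), E)) (Function('X')(E, Q) = Add(5, Mul(-1, Add(Mul(92, Pow(9, -1)), Mul(E, Pow(44, -1))))) = Add(5, Mul(-1, Add(Mul(92, Rational(1, 9)), Mul(E, Rational(1, 44))))) = Add(5, Mul(-1, Add(Rational(92, 9), Mul(Rational(1, 44), E)))) = Add(5, Add(Rational(-92, 9), Mul(Rational(-1, 44), E))) = Add(Rational(-47, 9), Mul(Rational(-1, 44), E)))
Add(Function('X')(Function('z')(-6), a), Mul(Mul(-9, Mul(-3, -14)), Function('b')(1))) = Add(Add(Rational(-47, 9), Mul(Rational(-1, 44), Mul(-3, Pow(-6, 2)))), Mul(Mul(-9, Mul(-3, -14)), Add(7, Mul(-1, 1)))) = Add(Add(Rational(-47, 9), Mul(Rational(-1, 44), Mul(-3, 36))), Mul(Mul(-9, 42), Add(7, -1))) = Add(Add(Rational(-47, 9), Mul(Rational(-1, 44), -108)), Mul(-378, 6)) = Add(Add(Rational(-47, 9), Rational(27, 11)), -2268) = Add(Rational(-274, 99), -2268) = Rational(-224806, 99)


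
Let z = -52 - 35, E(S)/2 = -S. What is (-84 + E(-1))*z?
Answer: 7134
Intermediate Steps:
E(S) = -2*S (E(S) = 2*(-S) = -2*S)
z = -87
(-84 + E(-1))*z = (-84 - 2*(-1))*(-87) = (-84 + 2)*(-87) = -82*(-87) = 7134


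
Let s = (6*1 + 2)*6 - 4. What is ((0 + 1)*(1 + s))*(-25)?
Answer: -1125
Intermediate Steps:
s = 44 (s = (6 + 2)*6 - 4 = 8*6 - 4 = 48 - 4 = 44)
((0 + 1)*(1 + s))*(-25) = ((0 + 1)*(1 + 44))*(-25) = (1*45)*(-25) = 45*(-25) = -1125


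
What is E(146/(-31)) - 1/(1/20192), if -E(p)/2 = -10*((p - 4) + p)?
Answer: -634272/31 ≈ -20460.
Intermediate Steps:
E(p) = -80 + 40*p (E(p) = -(-20)*((p - 4) + p) = -(-20)*((-4 + p) + p) = -(-20)*(-4 + 2*p) = -2*(40 - 20*p) = -80 + 40*p)
E(146/(-31)) - 1/(1/20192) = (-80 + 40*(146/(-31))) - 1/(1/20192) = (-80 + 40*(146*(-1/31))) - 1/1/20192 = (-80 + 40*(-146/31)) - 1*20192 = (-80 - 5840/31) - 20192 = -8320/31 - 20192 = -634272/31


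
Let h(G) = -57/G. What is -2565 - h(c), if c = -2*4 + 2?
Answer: -5149/2 ≈ -2574.5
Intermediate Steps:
c = -6 (c = -8 + 2 = -6)
-2565 - h(c) = -2565 - (-57)/(-6) = -2565 - (-57)*(-1)/6 = -2565 - 1*19/2 = -2565 - 19/2 = -5149/2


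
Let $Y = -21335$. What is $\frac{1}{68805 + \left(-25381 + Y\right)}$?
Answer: $\frac{1}{22089} \approx 4.5271 \cdot 10^{-5}$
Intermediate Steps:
$\frac{1}{68805 + \left(-25381 + Y\right)} = \frac{1}{68805 - 46716} = \frac{1}{22089}$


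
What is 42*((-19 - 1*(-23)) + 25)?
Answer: 1218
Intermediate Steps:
42*((-19 - 1*(-23)) + 25) = 42*((-19 + 23) + 25) = 42*(4 + 25) = 42*29 = 1218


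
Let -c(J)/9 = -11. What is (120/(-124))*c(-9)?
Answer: -2970/31 ≈ -95.806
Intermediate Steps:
c(J) = 99 (c(J) = -9*(-11) = 99)
(120/(-124))*c(-9) = (120/(-124))*99 = -1/124*120*99 = -30/31*99 = -2970/31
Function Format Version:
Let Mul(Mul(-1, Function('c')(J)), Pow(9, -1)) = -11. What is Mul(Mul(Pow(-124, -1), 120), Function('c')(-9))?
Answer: Rational(-2970, 31) ≈ -95.806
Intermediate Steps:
Function('c')(J) = 99 (Function('c')(J) = Mul(-9, -11) = 99)
Mul(Mul(Pow(-124, -1), 120), Function('c')(-9)) = Mul(Mul(Pow(-124, -1), 120), 99) = Mul(Mul(Rational(-1, 124), 120), 99) = Mul(Rational(-30, 31), 99) = Rational(-2970, 31)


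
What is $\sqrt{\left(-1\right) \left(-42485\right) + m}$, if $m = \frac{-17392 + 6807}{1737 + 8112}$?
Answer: $\frac{2 \sqrt{21025815045}}{1407} \approx 206.12$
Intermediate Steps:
$m = - \frac{10585}{9849} \approx -1.0747$
$\sqrt{\left(-1\right) \left(-42485\right) + m} = \sqrt{\left(-1\right) \left(-42485\right) - \frac{10585}{9849}} = \sqrt{42485 - \frac{10585}{9849}} = \sqrt{\frac{418424180}{9849}} = \frac{2 \sqrt{21025815045}}{1407}$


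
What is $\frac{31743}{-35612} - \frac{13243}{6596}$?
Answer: $- \frac{2503627}{863591} \approx -2.8991$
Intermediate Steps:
$\frac{31743}{-35612} - \frac{13243}{6596} = 31743 \left(- \frac{1}{35612}\right) - \frac{779}{388} = - \frac{31743}{35612} - \frac{779}{388} = - \frac{2503627}{863591}$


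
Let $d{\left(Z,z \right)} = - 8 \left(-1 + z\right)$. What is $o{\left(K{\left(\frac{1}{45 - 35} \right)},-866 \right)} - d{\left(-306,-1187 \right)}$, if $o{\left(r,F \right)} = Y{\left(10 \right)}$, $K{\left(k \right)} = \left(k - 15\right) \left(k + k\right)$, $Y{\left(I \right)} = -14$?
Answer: $-9518$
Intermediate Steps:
$K{\left(k \right)} = 2 k \left(-15 + k\right)$ ($K{\left(k \right)} = \left(-15 + k\right) 2 k = 2 k \left(-15 + k\right)$)
$o{\left(r,F \right)} = -14$
$d{\left(Z,z \right)} = 8 - 8 z$
$o{\left(K{\left(\frac{1}{45 - 35} \right)},-866 \right)} - d{\left(-306,-1187 \right)} = -14 - \left(8 - -9496\right) = -14 - \left(8 + 9496\right) = -14 - 9504 = -9518$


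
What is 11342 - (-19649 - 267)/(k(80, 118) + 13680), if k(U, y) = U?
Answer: 39021459/3440 ≈ 11343.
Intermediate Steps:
11342 - (-19649 - 267)/(k(80, 118) + 13680) = 11342 - (-19649 - 267)/(80 + 13680) = 11342 - (-19916)/13760 = 11342 - 1*(-4979/3440) = 11342 + 4979/3440 = 39021459/3440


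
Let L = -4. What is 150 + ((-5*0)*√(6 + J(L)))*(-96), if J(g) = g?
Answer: 150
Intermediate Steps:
150 + ((-5*0)*√(6 + J(L)))*(-96) = 150 + ((-5*0)*√(6 - 4))*(-96) = 150 + (0*√2)*(-96) = 150 + 0*(-96) = 150 + 0 = 150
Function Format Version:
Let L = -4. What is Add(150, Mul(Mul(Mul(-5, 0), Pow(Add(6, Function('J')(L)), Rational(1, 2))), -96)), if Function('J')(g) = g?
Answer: 150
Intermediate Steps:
Add(150, Mul(Mul(Mul(-5, 0), Pow(Add(6, Function('J')(L)), Rational(1, 2))), -96)) = Add(150, Mul(Mul(Mul(-5, 0), Pow(Add(6, -4), Rational(1, 2))), -96)) = Add(150, Mul(Mul(0, Pow(2, Rational(1, 2))), -96)) = Add(150, Mul(0, -96)) = Add(150, 0) = 150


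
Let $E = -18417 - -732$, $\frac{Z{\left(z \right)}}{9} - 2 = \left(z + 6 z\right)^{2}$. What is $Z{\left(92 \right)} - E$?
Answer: $3750327$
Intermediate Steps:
$Z{\left(z \right)} = 18 + 441 z^{2}$ ($Z{\left(z \right)} = 18 + 9 \left(z + 6 z\right)^{2} = 18 + 9 \left(7 z\right)^{2} = 18 + 9 \cdot 49 z^{2} = 18 + 441 z^{2}$)
$E = -17685$ ($E = -18417 + 732 = -17685$)
$Z{\left(92 \right)} - E = \left(18 + 441 \cdot 92^{2}\right) - -17685 = \left(18 + 441 \cdot 8464\right) + 17685 = \left(18 + 3732624\right) + 17685 = 3732642 + 17685 = 3750327$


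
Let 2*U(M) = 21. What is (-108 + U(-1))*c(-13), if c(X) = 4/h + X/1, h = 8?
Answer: 4875/4 ≈ 1218.8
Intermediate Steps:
U(M) = 21/2 (U(M) = (½)*21 = 21/2)
c(X) = ½ + X (c(X) = 4/8 + X/1 = 4*(⅛) + X*1 = ½ + X)
(-108 + U(-1))*c(-13) = (-108 + 21/2)*(½ - 13) = -195/2*(-25/2) = 4875/4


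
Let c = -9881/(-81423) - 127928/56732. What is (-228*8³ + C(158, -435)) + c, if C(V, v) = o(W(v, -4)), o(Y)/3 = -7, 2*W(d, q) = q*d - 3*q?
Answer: -134836063935776/1154822409 ≈ -1.1676e+5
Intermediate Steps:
W(d, q) = -3*q/2 + d*q/2 (W(d, q) = (q*d - 3*q)/2 = (d*q - 3*q)/2 = (-3*q + d*q)/2 = -3*q/2 + d*q/2)
o(Y) = -21 (o(Y) = 3*(-7) = -21)
C(V, v) = -21
c = -2463928163/1154822409 (c = -9881*(-1/81423) - 127928*1/56732 = 9881/81423 - 31982/14183 = -2463928163/1154822409 ≈ -2.1336)
(-228*8³ + C(158, -435)) + c = (-228*8³ - 21) - 2463928163/1154822409 = (-228*512 - 21) - 2463928163/1154822409 = (-116736 - 21) - 2463928163/1154822409 = -116757 - 2463928163/1154822409 = -134836063935776/1154822409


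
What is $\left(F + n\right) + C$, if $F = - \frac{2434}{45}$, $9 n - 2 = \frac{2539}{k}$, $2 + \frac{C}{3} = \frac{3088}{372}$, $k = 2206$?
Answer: $- \frac{107201899}{3077370} \approx -34.836$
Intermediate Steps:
$C = \frac{586}{31}$ ($C = -6 + 3 \cdot \frac{3088}{372} = -6 + 3 \cdot 3088 \cdot \frac{1}{372} = -6 + 3 \cdot \frac{772}{93} = -6 + \frac{772}{31} = \frac{586}{31} \approx 18.903$)
$n = \frac{2317}{6618}$ ($n = \frac{2}{9} + \frac{2539 \cdot \frac{1}{2206}}{9} = \frac{2}{9} + \frac{1}{9} \cdot \frac{2539}{2206} = \frac{2}{9} + \frac{2539}{19854} = \frac{2317}{6618} \approx 0.35011$)
$F = - \frac{2434}{45}$ ($F = \left(-2434\right) \frac{1}{45} = - \frac{2434}{45} \approx -54.089$)
$\left(F + n\right) + C = \left(- \frac{2434}{45} + \frac{2317}{6618}\right) + \frac{586}{31} = - \frac{5334649}{99270} + \frac{586}{31} = - \frac{107201899}{3077370}$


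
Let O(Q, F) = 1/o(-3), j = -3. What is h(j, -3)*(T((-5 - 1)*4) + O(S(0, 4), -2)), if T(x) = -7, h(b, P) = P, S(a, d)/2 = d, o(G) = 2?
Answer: 39/2 ≈ 19.500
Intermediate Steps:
S(a, d) = 2*d
O(Q, F) = ½ (O(Q, F) = 1/2 = ½)
h(j, -3)*(T((-5 - 1)*4) + O(S(0, 4), -2)) = -3*(-7 + ½) = -3*(-13/2) = 39/2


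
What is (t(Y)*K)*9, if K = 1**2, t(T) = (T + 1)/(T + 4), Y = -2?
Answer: -9/2 ≈ -4.5000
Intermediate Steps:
t(T) = (1 + T)/(4 + T)
K = 1
(t(Y)*K)*9 = (((1 - 2)/(4 - 2))*1)*9 = ((-1/2)*1)*9 = (((1/2)*(-1))*1)*9 = -1/2*1*9 = -1/2*9 = -9/2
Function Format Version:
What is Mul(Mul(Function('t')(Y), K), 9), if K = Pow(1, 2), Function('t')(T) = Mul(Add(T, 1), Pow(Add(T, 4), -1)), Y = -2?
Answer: Rational(-9, 2) ≈ -4.5000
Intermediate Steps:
Function('t')(T) = Mul(Pow(Add(4, T), -1), Add(1, T)) (Function('t')(T) = Mul(Add(1, T), Pow(Add(4, T), -1)) = Mul(Pow(Add(4, T), -1), Add(1, T)))
K = 1
Mul(Mul(Function('t')(Y), K), 9) = Mul(Mul(Mul(Pow(Add(4, -2), -1), Add(1, -2)), 1), 9) = Mul(Mul(Mul(Pow(2, -1), -1), 1), 9) = Mul(Mul(Mul(Rational(1, 2), -1), 1), 9) = Mul(Mul(Rational(-1, 2), 1), 9) = Mul(Rational(-1, 2), 9) = Rational(-9, 2)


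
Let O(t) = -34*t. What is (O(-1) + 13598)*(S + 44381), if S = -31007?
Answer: 182314368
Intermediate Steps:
(O(-1) + 13598)*(S + 44381) = (-34*(-1) + 13598)*(-31007 + 44381) = (34 + 13598)*13374 = 13632*13374 = 182314368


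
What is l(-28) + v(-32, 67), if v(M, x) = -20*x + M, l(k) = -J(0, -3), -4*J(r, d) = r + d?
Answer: -5491/4 ≈ -1372.8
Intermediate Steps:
J(r, d) = -d/4 - r/4 (J(r, d) = -(r + d)/4 = -(d + r)/4 = -d/4 - r/4)
l(k) = -¾ (l(k) = -(-¼*(-3) - ¼*0) = -(¾ + 0) = -1*¾ = -¾)
v(M, x) = M - 20*x
l(-28) + v(-32, 67) = -¾ + (-32 - 20*67) = -¾ + (-32 - 1340) = -¾ - 1372 = -5491/4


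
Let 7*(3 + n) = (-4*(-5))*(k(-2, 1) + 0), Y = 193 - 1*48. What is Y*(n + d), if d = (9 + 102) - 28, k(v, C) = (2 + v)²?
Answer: 11600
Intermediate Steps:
d = 83 (d = 111 - 28 = 83)
Y = 145 (Y = 193 - 48 = 145)
n = -3 (n = -3 + ((-4*(-5))*((2 - 2)² + 0))/7 = -3 + (20*(0² + 0))/7 = -3 + (20*(0 + 0))/7 = -3 + (20*0)/7 = -3 + (⅐)*0 = -3 + 0 = -3)
Y*(n + d) = 145*(-3 + 83) = 145*80 = 11600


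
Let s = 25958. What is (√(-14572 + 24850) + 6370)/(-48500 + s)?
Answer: -245/867 - √1142/7514 ≈ -0.28708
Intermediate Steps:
(√(-14572 + 24850) + 6370)/(-48500 + s) = (√(-14572 + 24850) + 6370)/(-48500 + 25958) = (√10278 + 6370)/(-22542) = (3*√1142 + 6370)*(-1/22542) = (6370 + 3*√1142)*(-1/22542) = -245/867 - √1142/7514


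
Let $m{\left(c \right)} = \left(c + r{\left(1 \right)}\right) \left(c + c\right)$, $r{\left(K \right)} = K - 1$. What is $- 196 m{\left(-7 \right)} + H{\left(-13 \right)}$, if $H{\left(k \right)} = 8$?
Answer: $-19200$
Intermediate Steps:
$r{\left(K \right)} = -1 + K$ ($r{\left(K \right)} = K - 1 = -1 + K$)
$m{\left(c \right)} = 2 c^{2}$ ($m{\left(c \right)} = \left(c + \left(-1 + 1\right)\right) \left(c + c\right) = \left(c + 0\right) 2 c = c 2 c = 2 c^{2}$)
$- 196 m{\left(-7 \right)} + H{\left(-13 \right)} = - 196 \cdot 2 \left(-7\right)^{2} + 8 = - 196 \cdot 2 \cdot 49 + 8 = \left(-196\right) 98 + 8 = -19208 + 8 = -19200$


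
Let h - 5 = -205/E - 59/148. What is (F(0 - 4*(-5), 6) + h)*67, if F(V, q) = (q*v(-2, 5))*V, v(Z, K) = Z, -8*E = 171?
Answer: -382888183/25308 ≈ -15129.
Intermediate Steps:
E = -171/8 (E = -1/8*171 = -171/8 ≈ -21.375)
h = 359171/25308 (h = 5 + (-205/(-171/8) - 59/148) = 5 + (-205*(-8/171) - 59*1/148) = 5 + (1640/171 - 59/148) = 5 + 232631/25308 = 359171/25308 ≈ 14.192)
F(V, q) = -2*V*q (F(V, q) = (q*(-2))*V = (-2*q)*V = -2*V*q)
(F(0 - 4*(-5), 6) + h)*67 = (-2*(0 - 4*(-5))*6 + 359171/25308)*67 = (-2*(0 + 20)*6 + 359171/25308)*67 = (-2*20*6 + 359171/25308)*67 = (-240 + 359171/25308)*67 = -5714749/25308*67 = -382888183/25308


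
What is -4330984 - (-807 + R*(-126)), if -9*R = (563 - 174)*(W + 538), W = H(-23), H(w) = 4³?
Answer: -7608669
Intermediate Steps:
H(w) = 64
W = 64
R = -234178/9 (R = -(563 - 174)*(64 + 538)/9 = -389*602/9 = -⅑*234178 = -234178/9 ≈ -26020.)
-4330984 - (-807 + R*(-126)) = -4330984 - (-807 - 234178/9*(-126)) = -4330984 - (-807 + 3278492) = -4330984 - 1*3277685 = -4330984 - 3277685 = -7608669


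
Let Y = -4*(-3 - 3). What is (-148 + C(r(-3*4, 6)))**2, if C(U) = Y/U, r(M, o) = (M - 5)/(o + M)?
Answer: 5626384/289 ≈ 19468.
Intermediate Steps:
r(M, o) = (-5 + M)/(M + o)
Y = 24 (Y = -4*(-6) = 24)
C(U) = 24/U
(-148 + C(r(-3*4, 6)))**2 = (-148 + 24/(((-5 - 3*4)/(-3*4 + 6))))**2 = (-148 + 24/(((-5 - 12)/(-12 + 6))))**2 = (-148 + 24/((-17/(-6))))**2 = (-148 + 24/((-1/6*(-17))))**2 = (-148 + 24/(17/6))**2 = (-148 + 24*(6/17))**2 = (-148 + 144/17)**2 = (-2372/17)**2 = 5626384/289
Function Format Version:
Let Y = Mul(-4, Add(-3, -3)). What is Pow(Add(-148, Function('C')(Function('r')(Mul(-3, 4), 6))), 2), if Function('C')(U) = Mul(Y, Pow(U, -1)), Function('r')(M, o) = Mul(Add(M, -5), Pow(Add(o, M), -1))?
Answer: Rational(5626384, 289) ≈ 19468.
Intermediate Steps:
Function('r')(M, o) = Mul(Pow(Add(M, o), -1), Add(-5, M)) (Function('r')(M, o) = Mul(Add(-5, M), Pow(Add(M, o), -1)) = Mul(Pow(Add(M, o), -1), Add(-5, M)))
Y = 24 (Y = Mul(-4, -6) = 24)
Function('C')(U) = Mul(24, Pow(U, -1))
Pow(Add(-148, Function('C')(Function('r')(Mul(-3, 4), 6))), 2) = Pow(Add(-148, Mul(24, Pow(Mul(Pow(Add(Mul(-3, 4), 6), -1), Add(-5, Mul(-3, 4))), -1))), 2) = Pow(Add(-148, Mul(24, Pow(Mul(Pow(Add(-12, 6), -1), Add(-5, -12)), -1))), 2) = Pow(Add(-148, Mul(24, Pow(Mul(Pow(-6, -1), -17), -1))), 2) = Pow(Add(-148, Mul(24, Pow(Mul(Rational(-1, 6), -17), -1))), 2) = Pow(Add(-148, Mul(24, Pow(Rational(17, 6), -1))), 2) = Pow(Add(-148, Mul(24, Rational(6, 17))), 2) = Pow(Add(-148, Rational(144, 17)), 2) = Pow(Rational(-2372, 17), 2) = Rational(5626384, 289)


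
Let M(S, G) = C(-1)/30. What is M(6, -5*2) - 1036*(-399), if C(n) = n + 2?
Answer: 12400921/30 ≈ 4.1336e+5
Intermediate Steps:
C(n) = 2 + n
M(S, G) = 1/30 (M(S, G) = (2 - 1)/30 = 1*(1/30) = 1/30)
M(6, -5*2) - 1036*(-399) = 1/30 - 1036*(-399) = 1/30 + 413364 = 12400921/30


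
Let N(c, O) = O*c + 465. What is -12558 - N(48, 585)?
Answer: -41103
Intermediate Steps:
N(c, O) = 465 + O*c
-12558 - N(48, 585) = -12558 - (465 + 585*48) = -12558 - (465 + 28080) = -12558 - 1*28545 = -12558 - 28545 = -41103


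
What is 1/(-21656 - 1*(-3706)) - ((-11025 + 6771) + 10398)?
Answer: -110284801/17950 ≈ -6144.0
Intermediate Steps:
1/(-21656 - 1*(-3706)) - ((-11025 + 6771) + 10398) = 1/(-21656 + 3706) - (-4254 + 10398) = 1/(-17950) - 1*6144 = -1/17950 - 6144 = -110284801/17950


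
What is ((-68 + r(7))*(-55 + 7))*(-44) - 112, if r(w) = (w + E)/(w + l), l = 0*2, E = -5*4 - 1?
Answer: -147952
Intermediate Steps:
E = -21 (E = -20 - 1 = -21)
l = 0
r(w) = (-21 + w)/w (r(w) = (w - 21)/(w + 0) = (-21 + w)/w)
((-68 + r(7))*(-55 + 7))*(-44) - 112 = ((-68 + (-21 + 7)/7)*(-55 + 7))*(-44) - 112 = ((-68 + (1/7)*(-14))*(-48))*(-44) - 112 = ((-68 - 2)*(-48))*(-44) - 112 = -70*(-48)*(-44) - 112 = 3360*(-44) - 112 = -147840 - 112 = -147952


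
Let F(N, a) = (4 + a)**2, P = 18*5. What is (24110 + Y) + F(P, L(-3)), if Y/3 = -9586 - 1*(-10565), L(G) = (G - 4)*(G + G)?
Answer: 29163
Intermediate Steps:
L(G) = 2*G*(-4 + G) (L(G) = (-4 + G)*(2*G) = 2*G*(-4 + G))
P = 90
Y = 2937 (Y = 3*(-9586 - 1*(-10565)) = 3*(-9586 + 10565) = 3*979 = 2937)
(24110 + Y) + F(P, L(-3)) = (24110 + 2937) + (4 + 2*(-3)*(-4 - 3))**2 = 27047 + (4 + 2*(-3)*(-7))**2 = 27047 + (4 + 42)**2 = 27047 + 46**2 = 27047 + 2116 = 29163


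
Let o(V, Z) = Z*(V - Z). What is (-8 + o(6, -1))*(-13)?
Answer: 195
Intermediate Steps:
(-8 + o(6, -1))*(-13) = (-8 - (6 - 1*(-1)))*(-13) = (-8 - (6 + 1))*(-13) = (-8 - 1*7)*(-13) = (-8 - 7)*(-13) = -15*(-13) = 195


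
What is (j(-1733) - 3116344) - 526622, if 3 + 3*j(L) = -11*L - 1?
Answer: -3636613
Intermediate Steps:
j(L) = -4/3 - 11*L/3 (j(L) = -1 + (-11*L - 1)/3 = -1 + (-1 - 11*L)/3 = -1 + (-⅓ - 11*L/3) = -4/3 - 11*L/3)
(j(-1733) - 3116344) - 526622 = ((-4/3 - 11/3*(-1733)) - 3116344) - 526622 = ((-4/3 + 19063/3) - 3116344) - 526622 = (6353 - 3116344) - 526622 = -3109991 - 526622 = -3636613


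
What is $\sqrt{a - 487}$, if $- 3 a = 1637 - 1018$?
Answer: $\frac{4 i \sqrt{390}}{3} \approx 26.331 i$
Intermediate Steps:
$a = - \frac{619}{3}$ ($a = - \frac{1637 - 1018}{3} = \left(- \frac{1}{3}\right) 619 = - \frac{619}{3} \approx -206.33$)
$\sqrt{a - 487} = \sqrt{- \frac{619}{3} - 487} = \sqrt{- \frac{2080}{3}} = \frac{4 i \sqrt{390}}{3}$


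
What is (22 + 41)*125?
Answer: 7875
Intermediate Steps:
(22 + 41)*125 = 63*125 = 7875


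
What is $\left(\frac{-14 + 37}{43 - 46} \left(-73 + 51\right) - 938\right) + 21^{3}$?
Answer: $\frac{25475}{3} \approx 8491.7$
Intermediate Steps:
$\left(\frac{-14 + 37}{43 - 46} \left(-73 + 51\right) - 938\right) + 21^{3} = \left(\frac{23}{-3} \left(-22\right) - 938\right) + 9261 = \left(23 \left(- \frac{1}{3}\right) \left(-22\right) - 938\right) + 9261 = \left(\left(- \frac{23}{3}\right) \left(-22\right) - 938\right) + 9261 = \left(\frac{506}{3} - 938\right) + 9261 = - \frac{2308}{3} + 9261 = \frac{25475}{3}$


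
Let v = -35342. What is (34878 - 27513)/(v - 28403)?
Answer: -1473/12749 ≈ -0.11554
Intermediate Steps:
(34878 - 27513)/(v - 28403) = (34878 - 27513)/(-35342 - 28403) = 7365/(-63745) = 7365*(-1/63745) = -1473/12749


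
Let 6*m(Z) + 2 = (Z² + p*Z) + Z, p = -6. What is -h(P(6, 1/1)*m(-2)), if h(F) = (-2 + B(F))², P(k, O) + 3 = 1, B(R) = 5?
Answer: -9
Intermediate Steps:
m(Z) = -⅓ - 5*Z/6 + Z²/6 (m(Z) = -⅓ + ((Z² - 6*Z) + Z)/6 = -⅓ + (Z² - 5*Z)/6 = -⅓ + (-5*Z/6 + Z²/6) = -⅓ - 5*Z/6 + Z²/6)
P(k, O) = -2 (P(k, O) = -3 + 1 = -2)
h(F) = 9 (h(F) = (-2 + 5)² = 3² = 9)
-h(P(6, 1/1)*m(-2)) = -1*9 = -9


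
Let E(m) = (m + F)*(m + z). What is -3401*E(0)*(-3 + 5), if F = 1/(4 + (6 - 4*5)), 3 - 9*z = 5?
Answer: -6802/45 ≈ -151.16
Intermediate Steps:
z = -2/9 (z = ⅓ - ⅑*5 = ⅓ - 5/9 = -2/9 ≈ -0.22222)
F = -⅒ (F = 1/(4 + (6 - 20)) = 1/(4 - 14) = 1/(-10) = -⅒ ≈ -0.10000)
E(m) = (-2/9 + m)*(-⅒ + m) (E(m) = (m - ⅒)*(m - 2/9) = (-⅒ + m)*(-2/9 + m) = (-2/9 + m)*(-⅒ + m))
-3401*E(0)*(-3 + 5) = -3401*(1/45 + 0² - 29/90*0)*(-3 + 5) = -3401*(1/45 + 0 + 0)*2 = -3401*2/45 = -6802/45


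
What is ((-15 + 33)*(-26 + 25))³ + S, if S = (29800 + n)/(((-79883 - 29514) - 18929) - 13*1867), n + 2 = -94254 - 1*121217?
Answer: -889760031/152597 ≈ -5830.8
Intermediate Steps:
n = -215473 (n = -2 + (-94254 - 1*121217) = -2 + (-94254 - 121217) = -2 - 215471 = -215473)
S = 185673/152597 (S = (29800 - 215473)/(((-79883 - 29514) - 18929) - 13*1867) = -185673/((-109397 - 18929) - 24271) = -185673/(-128326 - 24271) = -185673/(-152597) = -185673*(-1/152597) = 185673/152597 ≈ 1.2168)
((-15 + 33)*(-26 + 25))³ + S = ((-15 + 33)*(-26 + 25))³ + 185673/152597 = (18*(-1))³ + 185673/152597 = (-18)³ + 185673/152597 = -5832 + 185673/152597 = -889760031/152597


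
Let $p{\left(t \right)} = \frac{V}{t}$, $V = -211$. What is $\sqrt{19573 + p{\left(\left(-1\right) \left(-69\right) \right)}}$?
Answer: $\frac{\sqrt{93172494}}{69} \approx 139.89$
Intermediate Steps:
$p{\left(t \right)} = - \frac{211}{t}$
$\sqrt{19573 + p{\left(\left(-1\right) \left(-69\right) \right)}} = \sqrt{19573 - \frac{211}{\left(-1\right) \left(-69\right)}} = \sqrt{19573 - \frac{211}{69}} = \sqrt{\frac{1350326}{69}} = \frac{\sqrt{93172494}}{69}$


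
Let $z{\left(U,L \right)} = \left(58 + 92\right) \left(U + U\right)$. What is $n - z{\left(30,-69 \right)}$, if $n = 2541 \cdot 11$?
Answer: $18951$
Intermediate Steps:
$n = 27951$
$z{\left(U,L \right)} = 300 U$ ($z{\left(U,L \right)} = 150 \cdot 2 U = 300 U$)
$n - z{\left(30,-69 \right)} = 27951 - 300 \cdot 30 = 27951 - 9000 = 18951$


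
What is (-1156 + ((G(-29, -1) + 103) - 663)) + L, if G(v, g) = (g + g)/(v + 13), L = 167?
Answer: -12391/8 ≈ -1548.9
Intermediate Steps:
G(v, g) = 2*g/(13 + v) (G(v, g) = (2*g)/(13 + v) = 2*g/(13 + v))
(-1156 + ((G(-29, -1) + 103) - 663)) + L = (-1156 + ((2*(-1)/(13 - 29) + 103) - 663)) + 167 = (-1156 + ((2*(-1)/(-16) + 103) - 663)) + 167 = (-1156 + ((2*(-1)*(-1/16) + 103) - 663)) + 167 = (-1156 + ((1/8 + 103) - 663)) + 167 = (-1156 + (825/8 - 663)) + 167 = (-1156 - 4479/8) + 167 = -13727/8 + 167 = -12391/8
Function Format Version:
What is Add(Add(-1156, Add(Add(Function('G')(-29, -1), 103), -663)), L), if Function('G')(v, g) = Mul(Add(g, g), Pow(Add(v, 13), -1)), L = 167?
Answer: Rational(-12391, 8) ≈ -1548.9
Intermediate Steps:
Function('G')(v, g) = Mul(2, g, Pow(Add(13, v), -1)) (Function('G')(v, g) = Mul(Mul(2, g), Pow(Add(13, v), -1)) = Mul(2, g, Pow(Add(13, v), -1)))
Add(Add(-1156, Add(Add(Function('G')(-29, -1), 103), -663)), L) = Add(Add(-1156, Add(Add(Mul(2, -1, Pow(Add(13, -29), -1)), 103), -663)), 167) = Add(Add(-1156, Add(Add(Mul(2, -1, Pow(-16, -1)), 103), -663)), 167) = Add(Add(-1156, Add(Add(Mul(2, -1, Rational(-1, 16)), 103), -663)), 167) = Add(Add(-1156, Add(Add(Rational(1, 8), 103), -663)), 167) = Add(Add(-1156, Add(Rational(825, 8), -663)), 167) = Add(Add(-1156, Rational(-4479, 8)), 167) = Add(Rational(-13727, 8), 167) = Rational(-12391, 8)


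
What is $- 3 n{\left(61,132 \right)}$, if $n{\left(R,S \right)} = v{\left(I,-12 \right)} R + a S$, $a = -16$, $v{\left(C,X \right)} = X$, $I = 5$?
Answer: $8532$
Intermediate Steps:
$n{\left(R,S \right)} = - 16 S - 12 R$ ($n{\left(R,S \right)} = - 12 R - 16 S = - 16 S - 12 R$)
$- 3 n{\left(61,132 \right)} = - 3 \left(\left(-16\right) 132 - 732\right) = - 3 \left(-2112 - 732\right) = \left(-3\right) \left(-2844\right) = 8532$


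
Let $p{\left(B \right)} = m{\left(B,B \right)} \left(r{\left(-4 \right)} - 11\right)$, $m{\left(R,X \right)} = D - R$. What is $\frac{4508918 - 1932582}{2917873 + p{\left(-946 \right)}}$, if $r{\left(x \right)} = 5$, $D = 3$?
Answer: $\frac{2576336}{2912179} \approx 0.88468$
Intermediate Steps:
$m{\left(R,X \right)} = 3 - R$
$p{\left(B \right)} = -18 + 6 B$ ($p{\left(B \right)} = \left(3 - B\right) \left(5 - 11\right) = \left(3 - B\right) \left(-6\right) = -18 + 6 B$)
$\frac{4508918 - 1932582}{2917873 + p{\left(-946 \right)}} = \frac{4508918 - 1932582}{2917873 + \left(-18 + 6 \left(-946\right)\right)} = \frac{2576336}{2917873 - 5694} = \frac{2576336}{2912179}$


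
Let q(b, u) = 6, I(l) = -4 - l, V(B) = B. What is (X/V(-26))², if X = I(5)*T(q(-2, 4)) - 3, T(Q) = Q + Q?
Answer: 12321/676 ≈ 18.226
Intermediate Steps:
T(Q) = 2*Q
X = -111 (X = (-4 - 1*5)*(2*6) - 3 = (-4 - 5)*12 - 3 = -9*12 - 3 = -108 - 3 = -111)
(X/V(-26))² = (-111/(-26))² = (-111*(-1/26))² = (111/26)² = 12321/676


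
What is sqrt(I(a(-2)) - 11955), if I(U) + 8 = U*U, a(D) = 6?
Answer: I*sqrt(11927) ≈ 109.21*I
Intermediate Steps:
I(U) = -8 + U**2 (I(U) = -8 + U*U = -8 + U**2)
sqrt(I(a(-2)) - 11955) = sqrt((-8 + 6**2) - 11955) = sqrt((-8 + 36) - 11955) = sqrt(28 - 11955) = sqrt(-11927) = I*sqrt(11927)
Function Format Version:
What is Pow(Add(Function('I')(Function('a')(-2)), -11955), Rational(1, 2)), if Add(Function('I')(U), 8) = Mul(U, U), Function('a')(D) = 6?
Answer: Mul(I, Pow(11927, Rational(1, 2))) ≈ Mul(109.21, I)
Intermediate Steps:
Function('I')(U) = Add(-8, Pow(U, 2)) (Function('I')(U) = Add(-8, Mul(U, U)) = Add(-8, Pow(U, 2)))
Pow(Add(Function('I')(Function('a')(-2)), -11955), Rational(1, 2)) = Pow(Add(Add(-8, Pow(6, 2)), -11955), Rational(1, 2)) = Pow(Add(Add(-8, 36), -11955), Rational(1, 2)) = Pow(Add(28, -11955), Rational(1, 2)) = Pow(-11927, Rational(1, 2)) = Mul(I, Pow(11927, Rational(1, 2)))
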